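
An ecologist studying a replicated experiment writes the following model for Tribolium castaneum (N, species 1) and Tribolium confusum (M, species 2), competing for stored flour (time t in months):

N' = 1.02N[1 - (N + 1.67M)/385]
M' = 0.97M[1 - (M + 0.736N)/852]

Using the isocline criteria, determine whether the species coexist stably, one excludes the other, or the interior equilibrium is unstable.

Compare the nullcline intercepts: K1/α12 = 385/1.67 = 231 < K2 = 852; K2/α21 = 852/0.736 = 1160 > K1 = 385.
Since the inequalities point opposite ways, species 2 can invade but species 1 cannot.

species 2 excludes species 1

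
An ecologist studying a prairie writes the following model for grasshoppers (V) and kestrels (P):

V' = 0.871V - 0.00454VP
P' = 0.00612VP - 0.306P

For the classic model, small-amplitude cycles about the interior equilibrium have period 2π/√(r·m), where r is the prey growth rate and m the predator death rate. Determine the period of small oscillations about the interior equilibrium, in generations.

T ≈ 12.2 generations

Here r = 0.871 and m = 0.306, so r·m = 0.267.
ω = √0.267 = 0.516 per generation, hence T = 2π/ω ≈ 12.2 generations.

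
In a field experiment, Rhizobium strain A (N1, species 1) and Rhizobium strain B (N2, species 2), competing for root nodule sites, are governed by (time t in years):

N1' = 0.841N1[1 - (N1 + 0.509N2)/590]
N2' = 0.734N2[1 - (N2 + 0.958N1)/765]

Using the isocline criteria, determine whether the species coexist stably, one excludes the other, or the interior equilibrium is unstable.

Compare the nullcline intercepts: K1/α12 = 590/0.509 = 1160 > K2 = 765; K2/α21 = 765/0.958 = 799 > K1 = 590.
Since both inequalities hold, each species can invade when rare, so the interior equilibrium is stable.

stable coexistence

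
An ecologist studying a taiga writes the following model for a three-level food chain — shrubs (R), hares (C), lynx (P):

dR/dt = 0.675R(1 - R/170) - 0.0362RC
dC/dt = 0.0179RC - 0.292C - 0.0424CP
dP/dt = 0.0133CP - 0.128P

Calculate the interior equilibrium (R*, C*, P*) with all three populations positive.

From dP/dt = 0: 0.0133C* = 0.128, so C* = 9.62.
From dR/dt = 0: 0.675(1 - R*/170) = 0.0362·9.62, giving R* = 170·(1 - 0.516) = 82.3.
From dC/dt = 0: 0.0179·82.3 - 0.292 = 0.0424P*, so P* = 1.18/0.0424 = 27.8.

R* ≈ 82.3, C* ≈ 9.62, P* ≈ 27.8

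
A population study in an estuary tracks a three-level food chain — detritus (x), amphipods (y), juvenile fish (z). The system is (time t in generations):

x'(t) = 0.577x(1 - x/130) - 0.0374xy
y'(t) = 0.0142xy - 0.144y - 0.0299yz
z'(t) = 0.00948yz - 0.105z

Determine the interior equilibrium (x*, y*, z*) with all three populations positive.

From dz/dt = 0: 0.00948y* = 0.105, so y* = 11.1.
From dx/dt = 0: 0.577(1 - x*/130) = 0.0374·11.1, giving x* = 130·(1 - 0.718) = 36.7.
From dy/dt = 0: 0.0142·36.7 - 0.144 = 0.0299z*, so z* = 0.377/0.0299 = 12.6.

x* ≈ 36.7, y* ≈ 11.1, z* ≈ 12.6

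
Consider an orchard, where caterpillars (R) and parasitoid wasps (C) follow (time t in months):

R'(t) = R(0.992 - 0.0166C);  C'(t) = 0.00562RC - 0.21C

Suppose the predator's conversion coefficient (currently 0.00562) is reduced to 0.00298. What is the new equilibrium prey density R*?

At the interior fixed point, setting dC/dt = 0 with C > 0 fixes R* = (predator death rate)/(RC coefficient) — independent of the other coefficients.
With the change, R* = 0.21/0.00298 = 70.5; it rises from 37.4.

R* ≈ 70.5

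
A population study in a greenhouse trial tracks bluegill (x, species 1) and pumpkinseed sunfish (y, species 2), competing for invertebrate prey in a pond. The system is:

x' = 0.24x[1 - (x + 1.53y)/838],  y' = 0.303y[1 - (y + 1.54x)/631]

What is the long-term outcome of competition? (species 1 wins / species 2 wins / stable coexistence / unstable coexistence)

Compare the nullcline intercepts: K1/α12 = 838/1.53 = 548 < K2 = 631; K2/α21 = 631/1.54 = 410 < K1 = 838.
Since both are reversed, neither can invade when rare; the interior point is a saddle.

unstable coexistence (outcome depends on initial conditions)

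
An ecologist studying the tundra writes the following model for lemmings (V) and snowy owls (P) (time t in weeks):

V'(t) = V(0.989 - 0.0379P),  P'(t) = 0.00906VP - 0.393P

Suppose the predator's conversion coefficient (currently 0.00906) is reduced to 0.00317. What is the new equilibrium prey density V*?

V* ≈ 124

At the interior fixed point, setting dP/dt = 0 with P > 0 fixes V* = (predator death rate)/(VP coefficient) — independent of the other coefficients.
With the change, V* = 0.393/0.00317 = 124; it rises from 43.4.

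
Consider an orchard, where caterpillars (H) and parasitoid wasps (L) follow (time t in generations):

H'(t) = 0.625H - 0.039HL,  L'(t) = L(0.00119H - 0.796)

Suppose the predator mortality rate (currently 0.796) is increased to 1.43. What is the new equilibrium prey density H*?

At the interior fixed point, setting dL/dt = 0 with L > 0 fixes H* = (predator death rate)/(HL coefficient) — independent of the other coefficients.
With the change, H* = 1.43/0.00119 = 1200; it rises from 669.

H* ≈ 1200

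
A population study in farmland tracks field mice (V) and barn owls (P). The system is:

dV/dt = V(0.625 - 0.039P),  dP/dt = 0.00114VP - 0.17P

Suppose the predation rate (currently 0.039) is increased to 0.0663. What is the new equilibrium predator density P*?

At the interior fixed point, setting dV/dt = 0 with V > 0 fixes P* = (prey growth rate)/(VP coefficient) — independent of the other coefficients.
With the change, P* = 0.625/0.0663 = 9.43; it falls from 16.

P* ≈ 9.43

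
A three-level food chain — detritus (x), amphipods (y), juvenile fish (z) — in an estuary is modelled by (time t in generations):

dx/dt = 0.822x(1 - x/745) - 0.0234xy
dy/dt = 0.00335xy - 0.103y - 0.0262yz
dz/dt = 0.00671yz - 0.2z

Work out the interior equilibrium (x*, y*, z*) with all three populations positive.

x* ≈ 113, y* ≈ 29.8, z* ≈ 10.5

From dz/dt = 0: 0.00671y* = 0.2, so y* = 29.8.
From dx/dt = 0: 0.822(1 - x*/745) = 0.0234·29.8, giving x* = 745·(1 - 0.848) = 113.
From dy/dt = 0: 0.00335·113 - 0.103 = 0.0262z*, so z* = 0.275/0.0262 = 10.5.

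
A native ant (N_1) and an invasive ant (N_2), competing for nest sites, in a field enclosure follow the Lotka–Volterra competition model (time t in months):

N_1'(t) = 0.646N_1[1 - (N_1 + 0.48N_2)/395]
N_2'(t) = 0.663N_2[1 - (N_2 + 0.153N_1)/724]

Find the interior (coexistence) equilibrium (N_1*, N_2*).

N_1* ≈ 51.2, N_2* ≈ 716

Setting both brackets to zero gives the nullclines N_1 + 0.48N_2 = 395 and 0.153N_1 + N_2 = 724.
Substituting N_2 = 724 - 0.153N_1 into the first: N_1(1 - 0.48·0.153) = 395 - 0.48·724.
So N_1* = 47.5/0.927 = 51.2, and then N_2* = 724 - 0.153·51.2 = 716.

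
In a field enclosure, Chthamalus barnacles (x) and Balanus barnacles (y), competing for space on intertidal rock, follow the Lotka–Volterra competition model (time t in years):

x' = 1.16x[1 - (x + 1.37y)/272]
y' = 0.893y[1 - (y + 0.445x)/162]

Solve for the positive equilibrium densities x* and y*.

x* ≈ 128, y* ≈ 105

Setting both brackets to zero gives the nullclines x + 1.37y = 272 and 0.445x + y = 162.
Substituting y = 162 - 0.445x into the first: x(1 - 1.37·0.445) = 272 - 1.37·162.
So x* = 50.1/0.39 = 128, and then y* = 162 - 0.445·128 = 105.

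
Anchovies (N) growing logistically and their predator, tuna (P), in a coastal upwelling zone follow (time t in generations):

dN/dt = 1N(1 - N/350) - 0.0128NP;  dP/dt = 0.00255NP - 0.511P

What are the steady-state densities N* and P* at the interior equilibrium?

From dP/dt = 0 with P > 0: 0.00255N* = 0.511, so N* = 200.
Substitute into dN/dt = 0: 1(1 - 200/350) = 0.0128P*.
The bracket is 0.427, giving P* = 0.427/0.0128 = 33.4.

N* ≈ 200, P* ≈ 33.4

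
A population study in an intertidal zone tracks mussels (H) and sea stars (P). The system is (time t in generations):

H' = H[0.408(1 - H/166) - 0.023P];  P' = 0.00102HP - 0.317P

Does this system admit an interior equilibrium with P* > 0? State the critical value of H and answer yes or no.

Threshold H = 311; K < 311, so no, the predator goes extinct.

The predator equation gives dP/dt > 0 only when H > 0.317/0.00102 = 311.
Without the predator, H → K = 166. Since 166 < 311, the predator cannot invade.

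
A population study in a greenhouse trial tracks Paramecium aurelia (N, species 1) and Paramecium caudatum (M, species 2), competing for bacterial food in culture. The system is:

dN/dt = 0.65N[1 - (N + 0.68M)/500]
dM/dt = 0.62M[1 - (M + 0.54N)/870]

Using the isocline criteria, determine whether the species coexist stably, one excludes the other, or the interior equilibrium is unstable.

Compare the nullcline intercepts: K1/α12 = 500/0.68 = 735 < K2 = 870; K2/α21 = 870/0.54 = 1610 > K1 = 500.
Since the inequalities point opposite ways, species 2 can invade but species 1 cannot.

species 2 excludes species 1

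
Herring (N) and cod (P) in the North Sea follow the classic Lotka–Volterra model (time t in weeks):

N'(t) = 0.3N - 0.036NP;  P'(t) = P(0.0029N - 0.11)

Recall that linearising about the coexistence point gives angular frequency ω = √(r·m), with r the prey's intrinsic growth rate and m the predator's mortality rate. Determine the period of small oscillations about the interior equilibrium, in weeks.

Here r = 0.3 and m = 0.11, so r·m = 0.033.
ω = √0.033 = 0.182 per week, hence T = 2π/ω ≈ 34.6 weeks.

T ≈ 34.6 weeks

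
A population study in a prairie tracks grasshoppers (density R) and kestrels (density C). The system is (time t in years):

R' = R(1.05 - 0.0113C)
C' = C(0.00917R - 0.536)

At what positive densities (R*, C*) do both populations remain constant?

R* ≈ 58.5, C* ≈ 92.9

Set dC/dt = 0 with C > 0: 0.00917R - 0.536 = 0, so R* = 0.536/0.00917 = 58.5.
Set dR/dt = 0 with R > 0: 1.05 - 0.0113C = 0, so C* = 1.05/0.0113 = 92.9.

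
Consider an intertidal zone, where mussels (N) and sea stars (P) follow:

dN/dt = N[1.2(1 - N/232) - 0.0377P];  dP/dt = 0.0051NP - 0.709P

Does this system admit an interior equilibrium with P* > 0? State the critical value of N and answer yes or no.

The predator equation gives dP/dt > 0 only when N > 0.709/0.0051 = 139.
Without the predator, N → K = 232. Since 232 > 139, the predator can invade and persist.

Threshold N = 139; K > 139, so yes, the predator persists.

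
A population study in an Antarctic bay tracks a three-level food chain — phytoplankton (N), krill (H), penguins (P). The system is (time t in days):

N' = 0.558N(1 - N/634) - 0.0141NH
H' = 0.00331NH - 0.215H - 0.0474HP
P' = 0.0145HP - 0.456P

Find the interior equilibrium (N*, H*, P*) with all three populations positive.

From dP/dt = 0: 0.0145H* = 0.456, so H* = 31.4.
From dN/dt = 0: 0.558(1 - N*/634) = 0.0141·31.4, giving N* = 634·(1 - 0.795) = 130.
From dH/dt = 0: 0.00331·130 - 0.215 = 0.0474P*, so P* = 0.216/0.0474 = 4.56.

N* ≈ 130, H* ≈ 31.4, P* ≈ 4.56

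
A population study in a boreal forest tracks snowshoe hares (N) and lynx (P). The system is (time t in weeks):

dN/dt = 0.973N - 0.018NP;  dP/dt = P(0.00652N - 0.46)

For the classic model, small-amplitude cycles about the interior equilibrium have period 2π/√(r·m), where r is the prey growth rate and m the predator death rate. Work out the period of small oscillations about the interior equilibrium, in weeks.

Here r = 0.973 and m = 0.46, so r·m = 0.448.
ω = √0.448 = 0.669 per week, hence T = 2π/ω ≈ 9.39 weeks.

T ≈ 9.39 weeks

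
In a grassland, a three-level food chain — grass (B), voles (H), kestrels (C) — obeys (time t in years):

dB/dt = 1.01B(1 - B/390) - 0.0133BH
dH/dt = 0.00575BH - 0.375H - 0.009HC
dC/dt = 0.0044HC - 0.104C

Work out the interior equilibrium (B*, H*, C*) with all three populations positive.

B* ≈ 269, H* ≈ 23.6, C* ≈ 130

From dC/dt = 0: 0.0044H* = 0.104, so H* = 23.6.
From dB/dt = 0: 1.01(1 - B*/390) = 0.0133·23.6, giving B* = 390·(1 - 0.311) = 269.
From dH/dt = 0: 0.00575·269 - 0.375 = 0.009C*, so C* = 1.17/0.009 = 130.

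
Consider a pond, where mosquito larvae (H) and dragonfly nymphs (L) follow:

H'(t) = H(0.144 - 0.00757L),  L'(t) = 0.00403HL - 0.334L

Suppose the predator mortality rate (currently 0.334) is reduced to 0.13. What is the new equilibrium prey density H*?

H* ≈ 32.3

At the interior fixed point, setting dL/dt = 0 with L > 0 fixes H* = (predator death rate)/(HL coefficient) — independent of the other coefficients.
With the change, H* = 0.13/0.00403 = 32.3; it falls from 82.9.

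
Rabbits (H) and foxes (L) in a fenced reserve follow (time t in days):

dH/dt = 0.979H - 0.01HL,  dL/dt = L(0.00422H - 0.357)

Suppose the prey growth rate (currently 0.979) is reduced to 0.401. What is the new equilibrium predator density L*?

At the interior fixed point, setting dH/dt = 0 with H > 0 fixes L* = (prey growth rate)/(HL coefficient) — independent of the other coefficients.
With the change, L* = 0.401/0.01 = 40.1; it falls from 97.9.

L* ≈ 40.1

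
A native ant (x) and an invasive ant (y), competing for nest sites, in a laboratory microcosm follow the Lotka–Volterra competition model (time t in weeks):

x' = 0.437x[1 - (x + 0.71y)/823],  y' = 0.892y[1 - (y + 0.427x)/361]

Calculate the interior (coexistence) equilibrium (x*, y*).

x* ≈ 813, y* ≈ 13.7

Setting both brackets to zero gives the nullclines x + 0.71y = 823 and 0.427x + y = 361.
Substituting y = 361 - 0.427x into the first: x(1 - 0.71·0.427) = 823 - 0.71·361.
So x* = 567/0.697 = 813, and then y* = 361 - 0.427·813 = 13.7.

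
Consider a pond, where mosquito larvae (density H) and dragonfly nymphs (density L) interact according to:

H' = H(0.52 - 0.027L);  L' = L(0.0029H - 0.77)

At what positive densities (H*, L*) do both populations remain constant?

Set dL/dt = 0 with L > 0: 0.0029H - 0.77 = 0, so H* = 0.77/0.0029 = 266.
Set dH/dt = 0 with H > 0: 0.52 - 0.027L = 0, so L* = 0.52/0.027 = 19.3.

H* ≈ 266, L* ≈ 19.3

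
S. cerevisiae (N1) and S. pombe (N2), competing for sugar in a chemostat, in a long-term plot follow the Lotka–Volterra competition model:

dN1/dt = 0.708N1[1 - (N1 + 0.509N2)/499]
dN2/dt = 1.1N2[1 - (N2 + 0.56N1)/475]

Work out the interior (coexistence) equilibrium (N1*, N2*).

N1* ≈ 360, N2* ≈ 274

Setting both brackets to zero gives the nullclines N1 + 0.509N2 = 499 and 0.56N1 + N2 = 475.
Substituting N2 = 475 - 0.56N1 into the first: N1(1 - 0.509·0.56) = 499 - 0.509·475.
So N1* = 257/0.715 = 360, and then N2* = 475 - 0.56·360 = 274.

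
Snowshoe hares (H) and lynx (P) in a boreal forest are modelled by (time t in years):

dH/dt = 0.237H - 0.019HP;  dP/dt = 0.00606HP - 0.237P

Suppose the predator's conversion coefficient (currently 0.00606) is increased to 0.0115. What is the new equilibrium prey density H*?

H* ≈ 20.6

At the interior fixed point, setting dP/dt = 0 with P > 0 fixes H* = (predator death rate)/(HP coefficient) — independent of the other coefficients.
With the change, H* = 0.237/0.0115 = 20.6; it falls from 39.1.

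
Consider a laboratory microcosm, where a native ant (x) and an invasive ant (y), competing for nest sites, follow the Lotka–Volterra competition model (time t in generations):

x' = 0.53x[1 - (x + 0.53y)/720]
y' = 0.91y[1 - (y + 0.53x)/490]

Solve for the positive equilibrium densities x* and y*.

x* ≈ 640, y* ≈ 151

Setting both brackets to zero gives the nullclines x + 0.53y = 720 and 0.53x + y = 490.
Substituting y = 490 - 0.53x into the first: x(1 - 0.53·0.53) = 720 - 0.53·490.
So x* = 460/0.719 = 640, and then y* = 490 - 0.53·640 = 151.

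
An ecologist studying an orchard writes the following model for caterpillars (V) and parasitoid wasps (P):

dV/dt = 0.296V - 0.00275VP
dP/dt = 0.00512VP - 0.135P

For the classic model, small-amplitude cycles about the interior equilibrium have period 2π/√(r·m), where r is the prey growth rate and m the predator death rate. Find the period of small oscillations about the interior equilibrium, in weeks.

Here r = 0.296 and m = 0.135, so r·m = 0.04.
ω = √0.04 = 0.2 per week, hence T = 2π/ω ≈ 31.4 weeks.

T ≈ 31.4 weeks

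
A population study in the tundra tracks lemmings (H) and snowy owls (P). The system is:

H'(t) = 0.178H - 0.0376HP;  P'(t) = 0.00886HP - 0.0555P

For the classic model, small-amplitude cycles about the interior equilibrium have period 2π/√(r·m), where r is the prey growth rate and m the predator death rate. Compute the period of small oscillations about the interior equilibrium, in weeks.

Here r = 0.178 and m = 0.0555, so r·m = 0.00988.
ω = √0.00988 = 0.0994 per week, hence T = 2π/ω ≈ 63.2 weeks.

T ≈ 63.2 weeks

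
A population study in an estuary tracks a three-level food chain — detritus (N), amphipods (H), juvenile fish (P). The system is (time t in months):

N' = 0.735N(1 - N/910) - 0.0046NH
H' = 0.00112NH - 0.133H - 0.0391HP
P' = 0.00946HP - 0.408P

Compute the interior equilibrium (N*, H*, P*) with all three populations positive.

From dP/dt = 0: 0.00946H* = 0.408, so H* = 43.1.
From dN/dt = 0: 0.735(1 - N*/910) = 0.0046·43.1, giving N* = 910·(1 - 0.27) = 664.
From dH/dt = 0: 0.00112·664 - 0.133 = 0.0391P*, so P* = 0.611/0.0391 = 15.6.

N* ≈ 664, H* ≈ 43.1, P* ≈ 15.6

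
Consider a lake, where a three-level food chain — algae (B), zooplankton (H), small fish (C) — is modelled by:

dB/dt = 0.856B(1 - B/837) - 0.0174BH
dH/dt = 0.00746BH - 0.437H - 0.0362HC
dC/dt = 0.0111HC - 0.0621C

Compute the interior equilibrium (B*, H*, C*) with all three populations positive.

B* ≈ 742, H* ≈ 5.59, C* ≈ 141

From dC/dt = 0: 0.0111H* = 0.0621, so H* = 5.59.
From dB/dt = 0: 0.856(1 - B*/837) = 0.0174·5.59, giving B* = 837·(1 - 0.114) = 742.
From dH/dt = 0: 0.00746·742 - 0.437 = 0.0362C*, so C* = 5.1/0.0362 = 141.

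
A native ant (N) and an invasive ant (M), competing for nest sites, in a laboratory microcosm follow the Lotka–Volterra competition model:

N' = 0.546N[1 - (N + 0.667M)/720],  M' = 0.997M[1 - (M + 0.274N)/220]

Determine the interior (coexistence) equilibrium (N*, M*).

Setting both brackets to zero gives the nullclines N + 0.667M = 720 and 0.274N + M = 220.
Substituting M = 220 - 0.274N into the first: N(1 - 0.667·0.274) = 720 - 0.667·220.
So N* = 573/0.817 = 701, and then M* = 220 - 0.274·701 = 27.8.

N* ≈ 701, M* ≈ 27.8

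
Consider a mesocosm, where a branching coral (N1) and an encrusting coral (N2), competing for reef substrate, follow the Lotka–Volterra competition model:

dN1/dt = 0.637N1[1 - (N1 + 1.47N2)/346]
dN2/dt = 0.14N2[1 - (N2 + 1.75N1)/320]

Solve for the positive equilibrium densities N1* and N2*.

Setting both brackets to zero gives the nullclines N1 + 1.47N2 = 346 and 1.75N1 + N2 = 320.
Substituting N2 = 320 - 1.75N1 into the first: N1(1 - 1.47·1.75) = 346 - 1.47·320.
So N1* = -124/-1.57 = 79.1, and then N2* = 320 - 1.75·79.1 = 182.

N1* ≈ 79.1, N2* ≈ 182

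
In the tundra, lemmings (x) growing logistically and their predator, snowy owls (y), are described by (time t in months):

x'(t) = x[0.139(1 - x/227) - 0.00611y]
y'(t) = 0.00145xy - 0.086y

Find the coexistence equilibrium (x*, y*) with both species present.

From dy/dt = 0 with y > 0: 0.00145x* = 0.086, so x* = 59.3.
Substitute into dx/dt = 0: 0.139(1 - 59.3/227) = 0.00611y*.
The bracket is 0.739, giving y* = 0.103/0.00611 = 16.8.

x* ≈ 59.3, y* ≈ 16.8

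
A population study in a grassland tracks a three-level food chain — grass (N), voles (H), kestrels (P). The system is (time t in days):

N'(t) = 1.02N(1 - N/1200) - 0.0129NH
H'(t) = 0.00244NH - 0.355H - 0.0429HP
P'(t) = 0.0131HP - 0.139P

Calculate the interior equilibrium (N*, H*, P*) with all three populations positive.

From dP/dt = 0: 0.0131H* = 0.139, so H* = 10.6.
From dN/dt = 0: 1.02(1 - N*/1200) = 0.0129·10.6, giving N* = 1200·(1 - 0.134) = 1040.
From dH/dt = 0: 0.00244·1040 - 0.355 = 0.0429P*, so P* = 2.18/0.0429 = 50.8.

N* ≈ 1040, H* ≈ 10.6, P* ≈ 50.8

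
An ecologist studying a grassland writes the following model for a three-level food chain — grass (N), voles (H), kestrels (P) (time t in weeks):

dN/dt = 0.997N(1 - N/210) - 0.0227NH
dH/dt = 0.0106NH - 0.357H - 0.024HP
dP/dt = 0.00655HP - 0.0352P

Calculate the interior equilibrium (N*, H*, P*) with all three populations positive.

N* ≈ 184, H* ≈ 5.37, P* ≈ 66.5

From dP/dt = 0: 0.00655H* = 0.0352, so H* = 5.37.
From dN/dt = 0: 0.997(1 - N*/210) = 0.0227·5.37, giving N* = 210·(1 - 0.122) = 184.
From dH/dt = 0: 0.0106·184 - 0.357 = 0.024P*, so P* = 1.6/0.024 = 66.5.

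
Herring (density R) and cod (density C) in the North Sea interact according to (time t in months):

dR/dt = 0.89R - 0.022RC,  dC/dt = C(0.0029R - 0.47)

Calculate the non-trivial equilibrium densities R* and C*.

R* ≈ 162, C* ≈ 40.5

Set dC/dt = 0 with C > 0: 0.0029R - 0.47 = 0, so R* = 0.47/0.0029 = 162.
Set dR/dt = 0 with R > 0: 0.89 - 0.022C = 0, so C* = 0.89/0.022 = 40.5.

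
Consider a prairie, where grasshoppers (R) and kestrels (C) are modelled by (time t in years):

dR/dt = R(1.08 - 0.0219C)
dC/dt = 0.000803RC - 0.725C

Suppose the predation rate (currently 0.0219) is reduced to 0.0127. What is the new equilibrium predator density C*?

C* ≈ 85

At the interior fixed point, setting dR/dt = 0 with R > 0 fixes C* = (prey growth rate)/(RC coefficient) — independent of the other coefficients.
With the change, C* = 1.08/0.0127 = 85; it rises from 49.3.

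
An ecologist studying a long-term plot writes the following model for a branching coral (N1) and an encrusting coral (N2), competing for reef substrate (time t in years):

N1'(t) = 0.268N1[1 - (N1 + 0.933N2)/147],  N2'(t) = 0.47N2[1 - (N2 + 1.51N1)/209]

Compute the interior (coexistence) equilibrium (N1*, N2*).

N1* ≈ 117, N2* ≈ 31.7

Setting both brackets to zero gives the nullclines N1 + 0.933N2 = 147 and 1.51N1 + N2 = 209.
Substituting N2 = 209 - 1.51N1 into the first: N1(1 - 0.933·1.51) = 147 - 0.933·209.
So N1* = -48/-0.409 = 117, and then N2* = 209 - 1.51·117 = 31.7.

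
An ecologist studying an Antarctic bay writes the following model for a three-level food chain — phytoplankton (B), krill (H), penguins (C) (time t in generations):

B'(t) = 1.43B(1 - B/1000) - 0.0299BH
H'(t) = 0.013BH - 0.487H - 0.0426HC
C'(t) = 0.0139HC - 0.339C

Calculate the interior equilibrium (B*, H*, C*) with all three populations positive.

B* ≈ 490, H* ≈ 24.4, C* ≈ 138

From dC/dt = 0: 0.0139H* = 0.339, so H* = 24.4.
From dB/dt = 0: 1.43(1 - B*/1000) = 0.0299·24.4, giving B* = 1000·(1 - 0.51) = 490.
From dH/dt = 0: 0.013·490 - 0.487 = 0.0426C*, so C* = 5.88/0.0426 = 138.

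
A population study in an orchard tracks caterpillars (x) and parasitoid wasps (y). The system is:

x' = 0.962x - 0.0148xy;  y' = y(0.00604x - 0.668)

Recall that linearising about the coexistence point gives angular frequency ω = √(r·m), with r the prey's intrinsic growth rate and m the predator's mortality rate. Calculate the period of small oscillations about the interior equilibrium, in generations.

Here r = 0.962 and m = 0.668, so r·m = 0.643.
ω = √0.643 = 0.802 per generation, hence T = 2π/ω ≈ 7.84 generations.

T ≈ 7.84 generations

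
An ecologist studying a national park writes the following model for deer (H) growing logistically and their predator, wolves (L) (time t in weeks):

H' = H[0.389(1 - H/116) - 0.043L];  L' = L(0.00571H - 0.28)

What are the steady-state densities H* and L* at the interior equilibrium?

From dL/dt = 0 with L > 0: 0.00571H* = 0.28, so H* = 49.
Substitute into dH/dt = 0: 0.389(1 - 49/116) = 0.043L*.
The bracket is 0.577, giving L* = 0.225/0.043 = 5.22.

H* ≈ 49, L* ≈ 5.22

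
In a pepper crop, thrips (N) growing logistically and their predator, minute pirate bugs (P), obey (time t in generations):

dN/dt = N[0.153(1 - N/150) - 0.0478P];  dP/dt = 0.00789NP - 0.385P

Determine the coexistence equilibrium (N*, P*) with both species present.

From dP/dt = 0 with P > 0: 0.00789N* = 0.385, so N* = 48.8.
Substitute into dN/dt = 0: 0.153(1 - 48.8/150) = 0.0478P*.
The bracket is 0.675, giving P* = 0.103/0.0478 = 2.16.

N* ≈ 48.8, P* ≈ 2.16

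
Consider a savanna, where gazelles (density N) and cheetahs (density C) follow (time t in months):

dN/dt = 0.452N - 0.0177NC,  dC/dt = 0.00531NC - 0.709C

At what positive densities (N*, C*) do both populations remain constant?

Set dC/dt = 0 with C > 0: 0.00531N - 0.709 = 0, so N* = 0.709/0.00531 = 134.
Set dN/dt = 0 with N > 0: 0.452 - 0.0177C = 0, so C* = 0.452/0.0177 = 25.5.

N* ≈ 134, C* ≈ 25.5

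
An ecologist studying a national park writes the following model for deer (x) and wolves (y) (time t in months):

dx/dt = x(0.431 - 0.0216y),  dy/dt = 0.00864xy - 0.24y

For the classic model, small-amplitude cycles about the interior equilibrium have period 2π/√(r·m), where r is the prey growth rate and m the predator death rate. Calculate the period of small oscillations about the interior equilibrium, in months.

T ≈ 19.5 months

Here r = 0.431 and m = 0.24, so r·m = 0.103.
ω = √0.103 = 0.322 per month, hence T = 2π/ω ≈ 19.5 months.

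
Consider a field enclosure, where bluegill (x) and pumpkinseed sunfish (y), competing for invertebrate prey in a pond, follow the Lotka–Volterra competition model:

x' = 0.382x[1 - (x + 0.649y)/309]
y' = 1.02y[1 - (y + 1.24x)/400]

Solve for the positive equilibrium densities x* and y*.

x* ≈ 253, y* ≈ 86.3

Setting both brackets to zero gives the nullclines x + 0.649y = 309 and 1.24x + y = 400.
Substituting y = 400 - 1.24x into the first: x(1 - 0.649·1.24) = 309 - 0.649·400.
So x* = 49.4/0.195 = 253, and then y* = 400 - 1.24·253 = 86.3.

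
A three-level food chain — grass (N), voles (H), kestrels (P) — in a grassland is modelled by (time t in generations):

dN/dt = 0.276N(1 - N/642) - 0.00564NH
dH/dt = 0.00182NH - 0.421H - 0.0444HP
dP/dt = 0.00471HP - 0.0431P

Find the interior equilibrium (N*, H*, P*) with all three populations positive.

From dP/dt = 0: 0.00471H* = 0.0431, so H* = 9.15.
From dN/dt = 0: 0.276(1 - N*/642) = 0.00564·9.15, giving N* = 642·(1 - 0.187) = 522.
From dH/dt = 0: 0.00182·522 - 0.421 = 0.0444P*, so P* = 0.529/0.0444 = 11.9.

N* ≈ 522, H* ≈ 9.15, P* ≈ 11.9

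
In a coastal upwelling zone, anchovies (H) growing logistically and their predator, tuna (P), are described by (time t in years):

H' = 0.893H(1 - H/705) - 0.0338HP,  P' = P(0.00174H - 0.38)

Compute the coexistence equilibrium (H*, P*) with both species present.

H* ≈ 218, P* ≈ 18.2

From dP/dt = 0 with P > 0: 0.00174H* = 0.38, so H* = 218.
Substitute into dH/dt = 0: 0.893(1 - 218/705) = 0.0338P*.
The bracket is 0.69, giving P* = 0.616/0.0338 = 18.2.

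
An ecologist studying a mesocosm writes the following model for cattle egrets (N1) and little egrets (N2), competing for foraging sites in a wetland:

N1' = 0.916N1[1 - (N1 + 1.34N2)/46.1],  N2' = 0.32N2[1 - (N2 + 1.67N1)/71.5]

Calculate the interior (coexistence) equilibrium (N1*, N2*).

Setting both brackets to zero gives the nullclines N1 + 1.34N2 = 46.1 and 1.67N1 + N2 = 71.5.
Substituting N2 = 71.5 - 1.67N1 into the first: N1(1 - 1.34·1.67) = 46.1 - 1.34·71.5.
So N1* = -49.7/-1.24 = 40.2, and then N2* = 71.5 - 1.67·40.2 = 4.43.

N1* ≈ 40.2, N2* ≈ 4.43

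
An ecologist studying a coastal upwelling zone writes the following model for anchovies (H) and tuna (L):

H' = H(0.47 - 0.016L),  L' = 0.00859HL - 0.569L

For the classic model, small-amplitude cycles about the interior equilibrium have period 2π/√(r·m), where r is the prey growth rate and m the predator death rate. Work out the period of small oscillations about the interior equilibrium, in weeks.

T ≈ 12.1 weeks

Here r = 0.47 and m = 0.569, so r·m = 0.267.
ω = √0.267 = 0.517 per week, hence T = 2π/ω ≈ 12.1 weeks.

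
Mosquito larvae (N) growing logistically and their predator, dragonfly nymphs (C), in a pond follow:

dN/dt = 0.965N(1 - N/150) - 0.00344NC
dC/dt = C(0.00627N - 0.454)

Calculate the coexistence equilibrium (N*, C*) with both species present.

N* ≈ 72.4, C* ≈ 145

From dC/dt = 0 with C > 0: 0.00627N* = 0.454, so N* = 72.4.
Substitute into dN/dt = 0: 0.965(1 - 72.4/150) = 0.00344C*.
The bracket is 0.517, giving C* = 0.499/0.00344 = 145.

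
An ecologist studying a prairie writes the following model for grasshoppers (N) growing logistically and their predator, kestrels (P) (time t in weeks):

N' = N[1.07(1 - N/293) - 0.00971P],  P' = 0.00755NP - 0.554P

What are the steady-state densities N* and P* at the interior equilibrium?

N* ≈ 73.4, P* ≈ 82.6

From dP/dt = 0 with P > 0: 0.00755N* = 0.554, so N* = 73.4.
Substitute into dN/dt = 0: 1.07(1 - 73.4/293) = 0.00971P*.
The bracket is 0.75, giving P* = 0.802/0.00971 = 82.6.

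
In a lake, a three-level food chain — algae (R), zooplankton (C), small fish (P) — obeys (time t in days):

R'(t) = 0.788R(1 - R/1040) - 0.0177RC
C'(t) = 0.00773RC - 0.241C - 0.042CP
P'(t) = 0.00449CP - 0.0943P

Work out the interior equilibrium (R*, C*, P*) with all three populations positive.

From dP/dt = 0: 0.00449C* = 0.0943, so C* = 21.
From dR/dt = 0: 0.788(1 - R*/1040) = 0.0177·21, giving R* = 1040·(1 - 0.472) = 549.
From dC/dt = 0: 0.00773·549 - 0.241 = 0.042P*, so P* = 4.01/0.042 = 95.4.

R* ≈ 549, C* ≈ 21, P* ≈ 95.4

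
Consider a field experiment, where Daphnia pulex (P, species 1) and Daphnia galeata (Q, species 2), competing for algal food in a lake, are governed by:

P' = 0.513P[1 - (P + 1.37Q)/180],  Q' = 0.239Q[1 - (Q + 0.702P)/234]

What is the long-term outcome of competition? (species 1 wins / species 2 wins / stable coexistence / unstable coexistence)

species 2 excludes species 1

Compare the nullcline intercepts: K1/α12 = 180/1.37 = 131 < K2 = 234; K2/α21 = 234/0.702 = 333 > K1 = 180.
Since the inequalities point opposite ways, species 2 can invade but species 1 cannot.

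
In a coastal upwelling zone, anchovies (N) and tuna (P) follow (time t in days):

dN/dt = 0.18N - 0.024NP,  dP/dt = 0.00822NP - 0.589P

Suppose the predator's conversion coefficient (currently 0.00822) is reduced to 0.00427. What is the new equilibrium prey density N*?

At the interior fixed point, setting dP/dt = 0 with P > 0 fixes N* = (predator death rate)/(NP coefficient) — independent of the other coefficients.
With the change, N* = 0.589/0.00427 = 138; it rises from 71.7.

N* ≈ 138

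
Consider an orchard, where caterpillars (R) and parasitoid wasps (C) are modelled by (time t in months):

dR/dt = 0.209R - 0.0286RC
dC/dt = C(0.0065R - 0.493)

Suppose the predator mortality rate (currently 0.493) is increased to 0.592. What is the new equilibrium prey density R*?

R* ≈ 91.1

At the interior fixed point, setting dC/dt = 0 with C > 0 fixes R* = (predator death rate)/(RC coefficient) — independent of the other coefficients.
With the change, R* = 0.592/0.0065 = 91.1; it rises from 75.8.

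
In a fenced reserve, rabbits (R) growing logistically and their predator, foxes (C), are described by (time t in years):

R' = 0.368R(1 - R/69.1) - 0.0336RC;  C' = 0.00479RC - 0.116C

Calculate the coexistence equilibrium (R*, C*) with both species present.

From dC/dt = 0 with C > 0: 0.00479R* = 0.116, so R* = 24.2.
Substitute into dR/dt = 0: 0.368(1 - 24.2/69.1) = 0.0336C*.
The bracket is 0.65, giving C* = 0.239/0.0336 = 7.11.

R* ≈ 24.2, C* ≈ 7.11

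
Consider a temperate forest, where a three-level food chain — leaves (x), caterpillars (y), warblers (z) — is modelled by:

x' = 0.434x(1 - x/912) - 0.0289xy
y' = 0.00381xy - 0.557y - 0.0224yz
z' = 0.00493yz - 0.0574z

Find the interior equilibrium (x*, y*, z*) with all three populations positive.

x* ≈ 205, y* ≈ 11.6, z* ≈ 9.99

From dz/dt = 0: 0.00493y* = 0.0574, so y* = 11.6.
From dx/dt = 0: 0.434(1 - x*/912) = 0.0289·11.6, giving x* = 912·(1 - 0.775) = 205.
From dy/dt = 0: 0.00381·205 - 0.557 = 0.0224z*, so z* = 0.224/0.0224 = 9.99.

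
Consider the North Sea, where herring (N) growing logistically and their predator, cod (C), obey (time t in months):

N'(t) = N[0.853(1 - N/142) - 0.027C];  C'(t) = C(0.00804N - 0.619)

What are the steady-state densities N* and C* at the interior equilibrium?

N* ≈ 77, C* ≈ 14.5

From dC/dt = 0 with C > 0: 0.00804N* = 0.619, so N* = 77.
Substitute into dN/dt = 0: 0.853(1 - 77/142) = 0.027C*.
The bracket is 0.458, giving C* = 0.391/0.027 = 14.5.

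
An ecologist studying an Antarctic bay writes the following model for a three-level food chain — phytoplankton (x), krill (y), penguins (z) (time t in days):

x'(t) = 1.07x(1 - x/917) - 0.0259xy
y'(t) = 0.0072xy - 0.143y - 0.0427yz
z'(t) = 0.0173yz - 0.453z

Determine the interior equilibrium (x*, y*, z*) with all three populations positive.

x* ≈ 336, y* ≈ 26.2, z* ≈ 53.3

From dz/dt = 0: 0.0173y* = 0.453, so y* = 26.2.
From dx/dt = 0: 1.07(1 - x*/917) = 0.0259·26.2, giving x* = 917·(1 - 0.634) = 336.
From dy/dt = 0: 0.0072·336 - 0.143 = 0.0427z*, so z* = 2.27/0.0427 = 53.3.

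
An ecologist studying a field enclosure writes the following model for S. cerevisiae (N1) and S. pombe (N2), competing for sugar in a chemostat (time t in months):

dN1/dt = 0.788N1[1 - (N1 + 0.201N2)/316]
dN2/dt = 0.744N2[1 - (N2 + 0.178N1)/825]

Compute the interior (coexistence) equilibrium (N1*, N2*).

N1* ≈ 156, N2* ≈ 797

Setting both brackets to zero gives the nullclines N1 + 0.201N2 = 316 and 0.178N1 + N2 = 825.
Substituting N2 = 825 - 0.178N1 into the first: N1(1 - 0.201·0.178) = 316 - 0.201·825.
So N1* = 150/0.964 = 156, and then N2* = 825 - 0.178·156 = 797.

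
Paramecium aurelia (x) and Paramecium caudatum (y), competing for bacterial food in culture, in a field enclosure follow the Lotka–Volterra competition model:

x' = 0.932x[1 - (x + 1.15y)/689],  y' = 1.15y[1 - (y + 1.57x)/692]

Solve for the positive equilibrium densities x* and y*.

x* ≈ 133, y* ≈ 484

Setting both brackets to zero gives the nullclines x + 1.15y = 689 and 1.57x + y = 692.
Substituting y = 692 - 1.57x into the first: x(1 - 1.15·1.57) = 689 - 1.15·692.
So x* = -107/-0.805 = 133, and then y* = 692 - 1.57·133 = 484.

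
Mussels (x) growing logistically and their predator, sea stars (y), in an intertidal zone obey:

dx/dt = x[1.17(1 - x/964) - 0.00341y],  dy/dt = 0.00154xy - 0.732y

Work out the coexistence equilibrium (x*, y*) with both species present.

From dy/dt = 0 with y > 0: 0.00154x* = 0.732, so x* = 475.
Substitute into dx/dt = 0: 1.17(1 - 475/964) = 0.00341y*.
The bracket is 0.507, giving y* = 0.593/0.00341 = 174.

x* ≈ 475, y* ≈ 174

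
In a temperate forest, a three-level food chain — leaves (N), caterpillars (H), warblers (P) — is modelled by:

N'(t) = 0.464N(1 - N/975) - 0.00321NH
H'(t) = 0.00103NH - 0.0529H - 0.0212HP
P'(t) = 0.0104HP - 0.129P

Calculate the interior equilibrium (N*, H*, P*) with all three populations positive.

N* ≈ 891, H* ≈ 12.4, P* ≈ 40.8

From dP/dt = 0: 0.0104H* = 0.129, so H* = 12.4.
From dN/dt = 0: 0.464(1 - N*/975) = 0.00321·12.4, giving N* = 975·(1 - 0.0858) = 891.
From dH/dt = 0: 0.00103·891 - 0.0529 = 0.0212P*, so P* = 0.865/0.0212 = 40.8.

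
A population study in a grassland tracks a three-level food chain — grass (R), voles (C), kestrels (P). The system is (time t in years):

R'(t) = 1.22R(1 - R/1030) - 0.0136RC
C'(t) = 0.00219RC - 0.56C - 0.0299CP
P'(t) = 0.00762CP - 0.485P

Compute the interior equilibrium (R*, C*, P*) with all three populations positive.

From dP/dt = 0: 0.00762C* = 0.485, so C* = 63.6.
From dR/dt = 0: 1.22(1 - R*/1030) = 0.0136·63.6, giving R* = 1030·(1 - 0.71) = 299.
From dC/dt = 0: 0.00219·299 - 0.56 = 0.0299P*, so P* = 0.0952/0.0299 = 3.18.

R* ≈ 299, C* ≈ 63.6, P* ≈ 3.18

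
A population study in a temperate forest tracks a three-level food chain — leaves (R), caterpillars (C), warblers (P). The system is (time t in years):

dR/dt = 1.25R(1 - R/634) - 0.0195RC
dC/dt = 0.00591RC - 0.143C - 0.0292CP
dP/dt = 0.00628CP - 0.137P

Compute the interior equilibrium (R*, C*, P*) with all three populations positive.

From dP/dt = 0: 0.00628C* = 0.137, so C* = 21.8.
From dR/dt = 0: 1.25(1 - R*/634) = 0.0195·21.8, giving R* = 634·(1 - 0.34) = 418.
From dC/dt = 0: 0.00591·418 - 0.143 = 0.0292P*, so P* = 2.33/0.0292 = 79.8.

R* ≈ 418, C* ≈ 21.8, P* ≈ 79.8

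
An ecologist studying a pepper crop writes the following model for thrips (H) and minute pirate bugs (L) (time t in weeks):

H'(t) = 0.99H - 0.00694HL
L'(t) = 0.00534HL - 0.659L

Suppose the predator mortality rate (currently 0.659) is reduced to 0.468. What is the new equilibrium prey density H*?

At the interior fixed point, setting dL/dt = 0 with L > 0 fixes H* = (predator death rate)/(HL coefficient) — independent of the other coefficients.
With the change, H* = 0.468/0.00534 = 87.6; it falls from 123.

H* ≈ 87.6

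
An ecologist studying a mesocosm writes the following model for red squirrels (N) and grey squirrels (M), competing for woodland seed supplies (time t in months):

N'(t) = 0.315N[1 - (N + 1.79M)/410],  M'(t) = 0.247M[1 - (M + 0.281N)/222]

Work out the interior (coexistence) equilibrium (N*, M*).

N* ≈ 25.4, M* ≈ 215

Setting both brackets to zero gives the nullclines N + 1.79M = 410 and 0.281N + M = 222.
Substituting M = 222 - 0.281N into the first: N(1 - 1.79·0.281) = 410 - 1.79·222.
So N* = 12.6/0.497 = 25.4, and then M* = 222 - 0.281·25.4 = 215.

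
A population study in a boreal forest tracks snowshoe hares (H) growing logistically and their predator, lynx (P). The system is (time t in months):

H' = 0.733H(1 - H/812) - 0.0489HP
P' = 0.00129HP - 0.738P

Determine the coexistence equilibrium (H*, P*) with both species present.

H* ≈ 572, P* ≈ 4.43

From dP/dt = 0 with P > 0: 0.00129H* = 0.738, so H* = 572.
Substitute into dH/dt = 0: 0.733(1 - 572/812) = 0.0489P*.
The bracket is 0.295, giving P* = 0.217/0.0489 = 4.43.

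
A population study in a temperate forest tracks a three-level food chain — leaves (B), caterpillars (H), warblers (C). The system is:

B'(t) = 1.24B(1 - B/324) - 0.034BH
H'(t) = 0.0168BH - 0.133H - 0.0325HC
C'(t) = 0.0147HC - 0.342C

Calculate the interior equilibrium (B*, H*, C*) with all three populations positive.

B* ≈ 117, H* ≈ 23.3, C* ≈ 56.6

From dC/dt = 0: 0.0147H* = 0.342, so H* = 23.3.
From dB/dt = 0: 1.24(1 - B*/324) = 0.034·23.3, giving B* = 324·(1 - 0.638) = 117.
From dH/dt = 0: 0.0168·117 - 0.133 = 0.0325C*, so C* = 1.84/0.0325 = 56.6.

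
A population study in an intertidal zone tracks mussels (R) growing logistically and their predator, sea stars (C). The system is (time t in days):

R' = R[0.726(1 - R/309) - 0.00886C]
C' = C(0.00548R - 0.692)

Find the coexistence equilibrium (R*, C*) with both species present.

From dC/dt = 0 with C > 0: 0.00548R* = 0.692, so R* = 126.
Substitute into dR/dt = 0: 0.726(1 - 126/309) = 0.00886C*.
The bracket is 0.591, giving C* = 0.429/0.00886 = 48.5.

R* ≈ 126, C* ≈ 48.5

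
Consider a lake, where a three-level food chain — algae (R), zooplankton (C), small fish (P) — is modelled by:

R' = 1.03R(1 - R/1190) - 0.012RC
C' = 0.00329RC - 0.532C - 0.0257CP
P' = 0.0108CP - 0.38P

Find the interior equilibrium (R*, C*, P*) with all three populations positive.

From dP/dt = 0: 0.0108C* = 0.38, so C* = 35.2.
From dR/dt = 0: 1.03(1 - R*/1190) = 0.012·35.2, giving R* = 1190·(1 - 0.41) = 702.
From dC/dt = 0: 0.00329·702 - 0.532 = 0.0257P*, so P* = 1.78/0.0257 = 69.2.

R* ≈ 702, C* ≈ 35.2, P* ≈ 69.2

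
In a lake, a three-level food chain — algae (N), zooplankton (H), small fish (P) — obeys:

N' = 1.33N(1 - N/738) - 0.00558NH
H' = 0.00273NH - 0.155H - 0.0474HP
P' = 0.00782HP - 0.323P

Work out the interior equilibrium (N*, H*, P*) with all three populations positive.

From dP/dt = 0: 0.00782H* = 0.323, so H* = 41.3.
From dN/dt = 0: 1.33(1 - N*/738) = 0.00558·41.3, giving N* = 738·(1 - 0.173) = 610.
From dH/dt = 0: 0.00273·610 - 0.155 = 0.0474P*, so P* = 1.51/0.0474 = 31.9.

N* ≈ 610, H* ≈ 41.3, P* ≈ 31.9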